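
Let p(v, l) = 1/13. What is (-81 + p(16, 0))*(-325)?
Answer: 26300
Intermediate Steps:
p(v, l) = 1/13
(-81 + p(16, 0))*(-325) = (-81 + 1/13)*(-325) = -1052/13*(-325) = 26300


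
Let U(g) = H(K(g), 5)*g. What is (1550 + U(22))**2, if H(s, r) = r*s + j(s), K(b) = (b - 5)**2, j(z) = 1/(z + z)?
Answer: 92838447243441/83521 ≈ 1.1116e+9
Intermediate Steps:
j(z) = 1/(2*z)
K(b) = (-5 + b)**2
H(s, r) = 1/(2*s) + r*s (H(s, r) = r*s + 1/(2*s) = 1/(2*s) + r*s)
U(g) = g*(1/(2*(-5 + g)**2) + 5*(-5 + g)**2) (U(g) = (1/(2*((-5 + g)**2)) + 5*(-5 + g)**2)*g = (1/(2*(-5 + g)**2) + 5*(-5 + g)**2)*g = g*(1/(2*(-5 + g)**2) + 5*(-5 + g)**2))
(1550 + U(22))**2 = (1550 + (1/2)*22*(1 + 10*(-5 + 22)**4)/(-5 + 22)**2)**2 = (1550 + (1/2)*22*(1 + 10*17**4)/17**2)**2 = (1550 + (1/2)*22*(1/289)*(1 + 10*83521))**2 = (1550 + (1/2)*22*(1/289)*(1 + 835210))**2 = (1550 + (1/2)*22*(1/289)*835211)**2 = (1550 + 9187321/289)**2 = (9635271/289)**2 = 92838447243441/83521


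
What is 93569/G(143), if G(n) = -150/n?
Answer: -13380367/150 ≈ -89203.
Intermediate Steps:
93569/G(143) = 93569/((-150/143)) = 93569/((-150*1/143)) = 93569/(-150/143) = 93569*(-143/150) = -13380367/150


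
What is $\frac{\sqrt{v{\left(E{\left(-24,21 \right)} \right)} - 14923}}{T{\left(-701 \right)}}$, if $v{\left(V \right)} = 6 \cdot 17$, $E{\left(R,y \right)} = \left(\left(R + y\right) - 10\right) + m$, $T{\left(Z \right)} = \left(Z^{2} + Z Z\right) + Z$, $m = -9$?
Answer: $\frac{i \sqrt{14821}}{982101} \approx 0.00012396 i$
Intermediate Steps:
$T{\left(Z \right)} = Z + 2 Z^{2}$ ($T{\left(Z \right)} = \left(Z^{2} + Z^{2}\right) + Z = 2 Z^{2} + Z = Z + 2 Z^{2}$)
$E{\left(R,y \right)} = -19 + R + y$ ($E{\left(R,y \right)} = \left(\left(R + y\right) - 10\right) - 9 = \left(-10 + R + y\right) - 9 = -19 + R + y$)
$v{\left(V \right)} = 102$
$\frac{\sqrt{v{\left(E{\left(-24,21 \right)} \right)} - 14923}}{T{\left(-701 \right)}} = \frac{\sqrt{102 - 14923}}{\left(-701\right) \left(1 + 2 \left(-701\right)\right)} = \frac{\sqrt{-14821}}{\left(-701\right) \left(1 - 1402\right)} = \frac{i \sqrt{14821}}{\left(-701\right) \left(-1401\right)} = \frac{i \sqrt{14821}}{982101}$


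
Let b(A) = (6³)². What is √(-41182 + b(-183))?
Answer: √5474 ≈ 73.986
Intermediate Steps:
b(A) = 46656 (b(A) = 216² = 46656)
√(-41182 + b(-183)) = √(-41182 + 46656) = √5474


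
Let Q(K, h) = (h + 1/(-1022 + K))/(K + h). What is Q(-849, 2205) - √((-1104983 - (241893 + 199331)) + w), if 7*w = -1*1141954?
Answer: 2062777/1268538 - I*√83757821/7 ≈ 1.6261 - 1307.4*I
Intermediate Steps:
w = -1141954/7 (w = (-1*1141954)/7 = (⅐)*(-1141954) = -1141954/7 ≈ -1.6314e+5)
Q(K, h) = (h + 1/(-1022 + K))/(K + h)
Q(-849, 2205) - √((-1104983 - (241893 + 199331)) + w) = (1 - 1022*2205 - 849*2205)/((-849)² - 1022*(-849) - 1022*2205 - 849*2205) - √((-1104983 - (241893 + 199331)) - 1141954/7) = (1 - 2253510 - 1872045)/(720801 + 867678 - 2253510 - 1872045) - √((-1104983 - 1*441224) - 1141954/7) = -4125554/(-2537076) - √((-1104983 - 441224) - 1141954/7) = -1/2537076*(-4125554) - √(-1546207 - 1141954/7) = 2062777/1268538 - √(-11965403/7) = 2062777/1268538 - I*√83757821/7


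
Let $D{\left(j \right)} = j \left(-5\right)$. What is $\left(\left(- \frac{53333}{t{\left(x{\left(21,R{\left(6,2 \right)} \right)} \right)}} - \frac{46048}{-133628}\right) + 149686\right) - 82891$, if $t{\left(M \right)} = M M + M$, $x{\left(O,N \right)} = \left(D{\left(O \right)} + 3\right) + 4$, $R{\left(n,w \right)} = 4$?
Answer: $\frac{3030030232633}{45366706} \approx 66790.0$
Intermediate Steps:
$D{\left(j \right)} = - 5 j$
$x{\left(O,N \right)} = 7 - 5 O$ ($x{\left(O,N \right)} = \left(- 5 O + 3\right) + 4 = \left(3 - 5 O\right) + 4 = 7 - 5 O$)
$t{\left(M \right)} = M + M^{2}$ ($t{\left(M \right)} = M^{2} + M = M + M^{2}$)
$\left(\left(- \frac{53333}{t{\left(x{\left(21,R{\left(6,2 \right)} \right)} \right)}} - \frac{46048}{-133628}\right) + 149686\right) - 82891 = \left(\left(- \frac{53333}{\left(7 - 105\right) \left(1 + \left(7 - 105\right)\right)} - \frac{46048}{-133628}\right) + 149686\right) - 82891 = \left(\left(- \frac{53333}{\left(7 - 105\right) \left(1 + \left(7 - 105\right)\right)} - - \frac{11512}{33407}\right) + 149686\right) - 82891 = \left(\left(- \frac{53333}{\left(-98\right) \left(1 - 98\right)} + \frac{11512}{33407}\right) + 149686\right) - 82891 = \left(\left(- \frac{53333}{\left(-98\right) \left(-97\right)} + \frac{11512}{33407}\right) + 149686\right) - 82891 = \left(\left(- \frac{53333}{9506} + \frac{11512}{33407}\right) + 149686\right) - 82891 = \left(\left(\left(-53333\right) \frac{1}{9506} + \frac{11512}{33407}\right) + 149686\right) - 82891 = \left(\left(- \frac{7619}{1358} + \frac{11512}{33407}\right) + 149686\right) - 82891 = \left(- \frac{238894637}{45366706} + 149686\right) - 82891 = \frac{6790521859679}{45366706} - 82891 = \frac{3030030232633}{45366706}$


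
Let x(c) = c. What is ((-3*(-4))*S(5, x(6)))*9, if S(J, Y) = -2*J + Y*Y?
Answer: 2808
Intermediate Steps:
S(J, Y) = Y**2 - 2*J (S(J, Y) = -2*J + Y**2 = Y**2 - 2*J)
((-3*(-4))*S(5, x(6)))*9 = ((-3*(-4))*(6**2 - 2*5))*9 = (12*(36 - 10))*9 = (12*26)*9 = 312*9 = 2808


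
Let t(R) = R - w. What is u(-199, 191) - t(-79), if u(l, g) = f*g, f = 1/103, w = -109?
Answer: -2899/103 ≈ -28.146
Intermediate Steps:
f = 1/103 ≈ 0.0097087
t(R) = 109 + R (t(R) = R - 1*(-109) = R + 109 = 109 + R)
u(l, g) = g/103
u(-199, 191) - t(-79) = (1/103)*191 - (109 - 79) = 191/103 - 1*30 = 191/103 - 30 = -2899/103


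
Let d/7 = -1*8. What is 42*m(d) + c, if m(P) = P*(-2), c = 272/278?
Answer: 653992/139 ≈ 4705.0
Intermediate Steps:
c = 136/139 (c = 272*(1/278) = 136/139 ≈ 0.97842)
d = -56 (d = 7*(-1*8) = 7*(-8) = -56)
m(P) = -2*P
42*m(d) + c = 42*(-2*(-56)) + 136/139 = 42*112 + 136/139 = 4704 + 136/139 = 653992/139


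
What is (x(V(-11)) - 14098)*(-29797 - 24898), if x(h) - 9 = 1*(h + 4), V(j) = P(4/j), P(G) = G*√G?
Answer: 770379075 + 437560*I*√11/121 ≈ 7.7038e+8 + 11994.0*I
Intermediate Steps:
P(G) = G^(3/2)
V(j) = 8*(1/j)^(3/2) (V(j) = (4/j)^(3/2) = 8*(1/j)^(3/2))
x(h) = 13 + h (x(h) = 9 + 1*(h + 4) = 9 + 1*(4 + h) = 9 + (4 + h) = 13 + h)
(x(V(-11)) - 14098)*(-29797 - 24898) = ((13 + 8*(1/(-11))^(3/2)) - 14098)*(-29797 - 24898) = ((13 + 8*(-1/11)^(3/2)) - 14098)*(-54695) = ((13 + 8*(-I*√11/121)) - 14098)*(-54695) = ((13 - 8*I*√11/121) - 14098)*(-54695) = (-14085 - 8*I*√11/121)*(-54695) = 770379075 + 437560*I*√11/121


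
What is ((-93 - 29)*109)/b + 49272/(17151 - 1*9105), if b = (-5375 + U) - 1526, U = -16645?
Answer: 1731085/258813 ≈ 6.6886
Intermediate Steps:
b = -23546 (b = (-5375 - 16645) - 1526 = -22020 - 1526 = -23546)
((-93 - 29)*109)/b + 49272/(17151 - 1*9105) = ((-93 - 29)*109)/(-23546) + 49272/(17151 - 1*9105) = -122*109*(-1/23546) + 49272/(17151 - 9105) = -13298*(-1/23546) + 49272/8046 = 109/193 + 49272*(1/8046) = 109/193 + 8212/1341 = 1731085/258813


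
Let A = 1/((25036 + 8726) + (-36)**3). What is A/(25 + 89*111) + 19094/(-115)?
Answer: -2438345348659/14685750240 ≈ -166.03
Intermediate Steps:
A = -1/12894 (A = 1/(33762 - 46656) = 1/(-12894) = -1/12894 ≈ -7.7555e-5)
A/(25 + 89*111) + 19094/(-115) = -1/(12894*(25 + 89*111)) + 19094/(-115) = -1/(12894*(25 + 9879)) + 19094*(-1/115) = -1/12894/9904 - 19094/115 = -1/12894*1/9904 - 19094/115 = -1/127702176 - 19094/115 = -2438345348659/14685750240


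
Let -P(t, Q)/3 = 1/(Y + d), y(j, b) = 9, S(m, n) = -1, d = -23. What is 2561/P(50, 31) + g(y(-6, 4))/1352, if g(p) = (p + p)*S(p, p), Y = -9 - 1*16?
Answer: 27699767/676 ≈ 40976.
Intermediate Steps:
Y = -25 (Y = -9 - 16 = -25)
g(p) = -2*p (g(p) = (p + p)*(-1) = (2*p)*(-1) = -2*p)
P(t, Q) = 1/16 (P(t, Q) = -3/(-25 - 23) = -3/(-48) = -3*(-1/48) = 1/16)
2561/P(50, 31) + g(y(-6, 4))/1352 = 2561/(1/16) - 2*9/1352 = 2561*16 - 18*1/1352 = 40976 - 9/676 = 27699767/676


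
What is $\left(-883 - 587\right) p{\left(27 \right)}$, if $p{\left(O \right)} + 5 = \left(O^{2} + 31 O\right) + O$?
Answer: $-2334360$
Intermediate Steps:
$p{\left(O \right)} = -5 + O^{2} + 32 O$ ($p{\left(O \right)} = -5 + \left(\left(O^{2} + 31 O\right) + O\right) = -5 + \left(O^{2} + 32 O\right) = -5 + O^{2} + 32 O$)
$\left(-883 - 587\right) p{\left(27 \right)} = \left(-883 - 587\right) \left(-5 + 27^{2} + 32 \cdot 27\right) = - 1470 \left(-5 + 729 + 864\right) = \left(-1470\right) 1588 = -2334360$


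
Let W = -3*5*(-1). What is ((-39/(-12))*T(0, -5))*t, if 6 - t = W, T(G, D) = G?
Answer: 0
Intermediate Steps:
W = 15 (W = -15*(-1) = 15)
t = -9 (t = 6 - 1*15 = 6 - 15 = -9)
((-39/(-12))*T(0, -5))*t = (-39/(-12)*0)*(-9) = (-39*(-1/12)*0)*(-9) = ((13/4)*0)*(-9) = 0*(-9) = 0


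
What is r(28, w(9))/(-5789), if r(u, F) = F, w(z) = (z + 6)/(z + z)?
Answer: -5/34734 ≈ -0.00014395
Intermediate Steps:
w(z) = (6 + z)/(2*z) (w(z) = (6 + z)/((2*z)) = (6 + z)*(1/(2*z)) = (6 + z)/(2*z))
r(28, w(9))/(-5789) = ((½)*(6 + 9)/9)/(-5789) = ((½)*(⅑)*15)*(-1/5789) = (⅚)*(-1/5789) = -5/34734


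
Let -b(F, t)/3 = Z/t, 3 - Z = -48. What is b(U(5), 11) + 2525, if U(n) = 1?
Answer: 27622/11 ≈ 2511.1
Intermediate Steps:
Z = 51 (Z = 3 - 1*(-48) = 3 + 48 = 51)
b(F, t) = -153/t
b(U(5), 11) + 2525 = -153/11 + 2525 = 27622/11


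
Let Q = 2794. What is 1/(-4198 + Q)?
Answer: -1/1404 ≈ -0.00071225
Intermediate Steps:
1/(-4198 + Q) = 1/(-4198 + 2794) = 1/(-1404) = -1/1404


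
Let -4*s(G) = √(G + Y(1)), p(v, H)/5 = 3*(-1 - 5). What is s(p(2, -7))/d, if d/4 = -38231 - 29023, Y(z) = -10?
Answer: 5*I/538032 ≈ 9.2931e-6*I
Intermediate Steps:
d = -269016 (d = 4*(-38231 - 29023) = 4*(-67254) = -269016)
p(v, H) = -90 (p(v, H) = 5*(3*(-1 - 5)) = 5*(3*(-6)) = 5*(-18) = -90)
s(G) = -√(-10 + G)/4 (s(G) = -√(G - 10)/4 = -√(-10 + G)/4)
s(p(2, -7))/d = -√(-10 - 90)/4/(-269016) = -5*I/2*(-1/269016) = 5*I/538032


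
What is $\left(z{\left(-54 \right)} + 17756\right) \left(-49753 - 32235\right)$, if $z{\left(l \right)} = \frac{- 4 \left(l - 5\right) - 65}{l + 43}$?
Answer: $- \frac{15999548260}{11} \approx -1.4545 \cdot 10^{9}$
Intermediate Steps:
$z{\left(l \right)} = \frac{-45 - 4 l}{43 + l}$ ($z{\left(l \right)} = \frac{- 4 \left(-5 + l\right) - 65}{43 + l} = \frac{\left(20 - 4 l\right) - 65}{43 + l} = \frac{-45 - 4 l}{43 + l}$)
$\left(z{\left(-54 \right)} + 17756\right) \left(-49753 - 32235\right) = \left(\frac{-45 - -216}{43 - 54} + 17756\right) \left(-49753 - 32235\right) = \left(\frac{-45 + 216}{-11} + 17756\right) \left(-81988\right) = \left(\left(- \frac{1}{11}\right) 171 + 17756\right) \left(-81988\right) = \left(- \frac{171}{11} + 17756\right) \left(-81988\right) = \frac{195145}{11} \left(-81988\right) = - \frac{15999548260}{11}$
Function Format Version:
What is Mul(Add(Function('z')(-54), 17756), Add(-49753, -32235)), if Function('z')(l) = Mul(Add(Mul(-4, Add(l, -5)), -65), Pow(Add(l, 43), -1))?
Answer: Rational(-15999548260, 11) ≈ -1.4545e+9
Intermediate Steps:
Function('z')(l) = Mul(Pow(Add(43, l), -1), Add(-45, Mul(-4, l))) (Function('z')(l) = Mul(Add(Mul(-4, Add(-5, l)), -65), Pow(Add(43, l), -1)) = Mul(Add(Add(20, Mul(-4, l)), -65), Pow(Add(43, l), -1)) = Mul(Add(-45, Mul(-4, l)), Pow(Add(43, l), -1)) = Mul(Pow(Add(43, l), -1), Add(-45, Mul(-4, l))))
Mul(Add(Function('z')(-54), 17756), Add(-49753, -32235)) = Mul(Add(Mul(Pow(Add(43, -54), -1), Add(-45, Mul(-4, -54))), 17756), Add(-49753, -32235)) = Mul(Add(Mul(Pow(-11, -1), Add(-45, 216)), 17756), -81988) = Mul(Add(Mul(Rational(-1, 11), 171), 17756), -81988) = Mul(Add(Rational(-171, 11), 17756), -81988) = Mul(Rational(195145, 11), -81988) = Rational(-15999548260, 11)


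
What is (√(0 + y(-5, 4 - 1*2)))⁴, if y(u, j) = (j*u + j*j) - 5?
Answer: 121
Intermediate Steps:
y(u, j) = -5 + j² + j*u (y(u, j) = (j*u + j²) - 5 = (j² + j*u) - 5 = -5 + j² + j*u)
(√(0 + y(-5, 4 - 1*2)))⁴ = (√(0 + (-5 + (4 - 1*2)² + (4 - 1*2)*(-5))))⁴ = (√(0 + (-5 + (4 - 2)² + (4 - 2)*(-5))))⁴ = (√(0 + (-5 + 2² + 2*(-5))))⁴ = (√(0 + (-5 + 4 - 10)))⁴ = (√(0 - 11))⁴ = (√(-11))⁴ = (I*√11)⁴ = 121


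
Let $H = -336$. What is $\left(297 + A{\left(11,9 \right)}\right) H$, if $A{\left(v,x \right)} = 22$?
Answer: $-107184$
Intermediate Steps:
$\left(297 + A{\left(11,9 \right)}\right) H = \left(297 + 22\right) \left(-336\right) = 319 \left(-336\right) = -107184$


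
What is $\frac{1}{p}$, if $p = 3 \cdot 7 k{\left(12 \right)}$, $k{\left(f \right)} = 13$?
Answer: $\frac{1}{273} \approx 0.003663$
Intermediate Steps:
$p = 273$ ($p = 3 \cdot 7 \cdot 13 = 21 \cdot 13 = 273$)
$\frac{1}{p} = \frac{1}{273}$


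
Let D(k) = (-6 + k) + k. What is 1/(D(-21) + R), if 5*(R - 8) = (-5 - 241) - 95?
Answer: -5/541 ≈ -0.0092421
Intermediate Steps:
R = -301/5 (R = 8 + ((-5 - 241) - 95)/5 = 8 + (-246 - 95)/5 = 8 + (⅕)*(-341) = 8 - 341/5 = -301/5 ≈ -60.200)
D(k) = -6 + 2*k
1/(D(-21) + R) = 1/((-6 + 2*(-21)) - 301/5) = 1/((-6 - 42) - 301/5) = 1/(-48 - 301/5) = 1/(-541/5) = -5/541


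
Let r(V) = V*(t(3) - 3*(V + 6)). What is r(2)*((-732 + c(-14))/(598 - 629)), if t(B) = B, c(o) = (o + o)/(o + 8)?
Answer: -30548/31 ≈ -985.42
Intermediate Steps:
c(o) = 2*o/(8 + o) (c(o) = (2*o)/(8 + o) = 2*o/(8 + o))
r(V) = V*(-15 - 3*V) (r(V) = V*(3 - 3*(V + 6)) = V*(3 - 3*(6 + V)) = V*(3 + (-18 - 3*V)) = V*(-15 - 3*V))
r(2)*((-732 + c(-14))/(598 - 629)) = (-3*2*(5 + 2))*((-732 + 2*(-14)/(8 - 14))/(598 - 629)) = (-3*2*7)*((-732 + 2*(-14)/(-6))/(-31)) = -42*(-732 + 2*(-14)*(-⅙))*(-1)/31 = -42*(-732 + 14/3)*(-1)/31 = -(-30548)*(-1)/31 = -42*2182/93 = -30548/31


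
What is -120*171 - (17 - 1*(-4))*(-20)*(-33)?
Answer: -34380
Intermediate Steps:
-120*171 - (17 - 1*(-4))*(-20)*(-33) = -20520 - (17 + 4)*(-20)*(-33) = -20520 - 21*(-20)*(-33) = -20520 - (-420)*(-33) = -20520 - 1*13860 = -20520 - 13860 = -34380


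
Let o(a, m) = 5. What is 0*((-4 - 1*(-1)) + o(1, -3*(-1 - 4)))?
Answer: 0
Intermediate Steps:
0*((-4 - 1*(-1)) + o(1, -3*(-1 - 4))) = 0*((-4 - 1*(-1)) + 5) = 0*((-4 + 1) + 5) = 0*(-3 + 5) = 0*2 = 0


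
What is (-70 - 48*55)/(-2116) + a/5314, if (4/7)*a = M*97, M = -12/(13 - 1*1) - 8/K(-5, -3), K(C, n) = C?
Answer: 73082273/56222120 ≈ 1.2999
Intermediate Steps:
M = ⅗ (M = -12/(13 - 1*1) - 8/(-5) = -12/(13 - 1) - 8*(-⅕) = -12/12 + 8/5 = -12*1/12 + 8/5 = -1 + 8/5 = ⅗ ≈ 0.60000)
a = 2037/20 (a = 7*((⅗)*97)/4 = (7/4)*(291/5) = 2037/20 ≈ 101.85)
(-70 - 48*55)/(-2116) + a/5314 = (-70 - 48*55)/(-2116) + (2037/20)/5314 = (-70 - 2640)*(-1/2116) + (2037/20)*(1/5314) = -2710*(-1/2116) + 2037/106280 = 1355/1058 + 2037/106280 = 73082273/56222120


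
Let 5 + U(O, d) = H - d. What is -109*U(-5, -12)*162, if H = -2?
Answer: -88290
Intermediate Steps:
U(O, d) = -7 - d (U(O, d) = -5 + (-2 - d) = -7 - d)
-109*U(-5, -12)*162 = -109*(-7 - 1*(-12))*162 = -109*(-7 + 12)*162 = -109*5*162 = -545*162 = -88290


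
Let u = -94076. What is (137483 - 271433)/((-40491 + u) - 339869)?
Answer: 66975/237218 ≈ 0.28234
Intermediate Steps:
(137483 - 271433)/((-40491 + u) - 339869) = (137483 - 271433)/((-40491 - 94076) - 339869) = -133950/(-134567 - 339869) = -133950/(-474436) = -133950*(-1/474436) = 66975/237218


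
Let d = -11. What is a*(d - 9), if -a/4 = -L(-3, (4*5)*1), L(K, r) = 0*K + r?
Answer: -1600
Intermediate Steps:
L(K, r) = r (L(K, r) = 0 + r = r)
a = 80 (a = -(-4)*(4*5)*1 = -(-4)*20*1 = -(-4)*20 = -4*(-20) = 80)
a*(d - 9) = 80*(-11 - 9) = 80*(-20) = -1600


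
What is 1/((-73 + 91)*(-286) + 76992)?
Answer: 1/71844 ≈ 1.3919e-5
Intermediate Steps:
1/((-73 + 91)*(-286) + 76992) = 1/(18*(-286) + 76992) = 1/(-5148 + 76992) = 1/71844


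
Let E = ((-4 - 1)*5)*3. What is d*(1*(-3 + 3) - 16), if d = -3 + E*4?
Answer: 4848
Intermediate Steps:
E = -75 (E = -5*5*3 = -25*3 = -75)
d = -303 (d = -3 - 75*4 = -3 - 300 = -303)
d*(1*(-3 + 3) - 16) = -303*(1*(-3 + 3) - 16) = -303*(1*0 - 16) = -303*(0 - 16) = -303*(-16) = 4848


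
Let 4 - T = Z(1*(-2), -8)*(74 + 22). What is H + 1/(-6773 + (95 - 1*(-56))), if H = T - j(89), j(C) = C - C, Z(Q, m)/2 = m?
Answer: 10197879/6622 ≈ 1540.0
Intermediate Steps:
Z(Q, m) = 2*m
T = 1540 (T = 4 - 2*(-8)*(74 + 22) = 4 - (-16)*96 = 4 - 1*(-1536) = 4 + 1536 = 1540)
j(C) = 0
H = 1540 (H = 1540 - 1*0 = 1540 + 0 = 1540)
H + 1/(-6773 + (95 - 1*(-56))) = 1540 + 1/(-6773 + (95 - 1*(-56))) = 1540 + 1/(-6773 + (95 + 56)) = 1540 + 1/(-6773 + 151) = 1540 + 1/(-6622) = 1540 - 1/6622 = 10197879/6622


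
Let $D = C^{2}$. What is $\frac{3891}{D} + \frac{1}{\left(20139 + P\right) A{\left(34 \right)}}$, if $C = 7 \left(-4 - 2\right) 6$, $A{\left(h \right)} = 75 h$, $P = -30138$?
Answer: $\frac{204136861}{3331666800} \approx 0.061272$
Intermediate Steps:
$C = -252$ ($C = 7 \left(-6\right) 6 = \left(-42\right) 6 = -252$)
$D = 63504$ ($D = \left(-252\right)^{2} = 63504$)
$\frac{3891}{D} + \frac{1}{\left(20139 + P\right) A{\left(34 \right)}} = \frac{3891}{63504} + \frac{1}{\left(20139 - 30138\right) 75 \cdot 34} = 3891 \cdot \frac{1}{63504} + \frac{1}{\left(-9999\right) 2550} = \frac{1297}{21168} - \frac{1}{25497450} = \frac{204136861}{3331666800}$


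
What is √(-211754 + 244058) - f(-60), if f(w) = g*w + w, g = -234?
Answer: -13980 + 4*√2019 ≈ -13800.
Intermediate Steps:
f(w) = -233*w (f(w) = -234*w + w = -233*w)
√(-211754 + 244058) - f(-60) = √(-211754 + 244058) - (-233)*(-60) = √32304 - 1*13980 = 4*√2019 - 13980 = -13980 + 4*√2019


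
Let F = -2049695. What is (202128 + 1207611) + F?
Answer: -639956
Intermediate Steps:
(202128 + 1207611) + F = (202128 + 1207611) - 2049695 = 1409739 - 2049695 = -639956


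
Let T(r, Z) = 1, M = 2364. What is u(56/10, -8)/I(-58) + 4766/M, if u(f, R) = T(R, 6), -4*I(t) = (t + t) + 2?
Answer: 15355/7486 ≈ 2.0512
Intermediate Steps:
I(t) = -½ - t/2 (I(t) = -((t + t) + 2)/4 = -(2*t + 2)/4 = -(2 + 2*t)/4 = -½ - t/2)
u(f, R) = 1
u(56/10, -8)/I(-58) + 4766/M = 1/(-½ - ½*(-58)) + 4766/2364 = 1/(-½ + 29) + 4766*(1/2364) = 1/(57/2) + 2383/1182 = 1*(2/57) + 2383/1182 = 2/57 + 2383/1182 = 15355/7486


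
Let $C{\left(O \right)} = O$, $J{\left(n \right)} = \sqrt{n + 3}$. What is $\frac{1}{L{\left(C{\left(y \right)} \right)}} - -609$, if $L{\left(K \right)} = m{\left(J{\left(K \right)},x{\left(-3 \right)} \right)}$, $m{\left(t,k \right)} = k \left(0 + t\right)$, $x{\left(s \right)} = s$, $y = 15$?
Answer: $609 - \frac{\sqrt{2}}{18} \approx 608.92$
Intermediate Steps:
$J{\left(n \right)} = \sqrt{3 + n}$
$m{\left(t,k \right)} = k t$
$L{\left(K \right)} = - 3 \sqrt{3 + K}$
$\frac{1}{L{\left(C{\left(y \right)} \right)}} - -609 = \frac{1}{\left(-3\right) \sqrt{3 + 15}} - -609 = \frac{1}{\left(-3\right) \sqrt{18}} + 609 = \frac{1}{\left(-3\right) 3 \sqrt{2}} + 609 = \frac{1}{\left(-9\right) \sqrt{2}} + 609 = - \frac{\sqrt{2}}{18} + 609 = 609 - \frac{\sqrt{2}}{18}$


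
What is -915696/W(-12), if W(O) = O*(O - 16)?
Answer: -19077/7 ≈ -2725.3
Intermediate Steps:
W(O) = O*(-16 + O)
-915696/W(-12) = -915696*(-1/(12*(-16 - 12))) = -915696/((-12*(-28))) = -915696/336 = -915696*1/336 = -19077/7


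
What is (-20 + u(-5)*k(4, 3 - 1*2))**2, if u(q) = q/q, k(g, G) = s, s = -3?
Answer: 529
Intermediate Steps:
k(g, G) = -3
u(q) = 1
(-20 + u(-5)*k(4, 3 - 1*2))**2 = (-20 + 1*(-3))**2 = (-20 - 3)**2 = (-23)**2 = 529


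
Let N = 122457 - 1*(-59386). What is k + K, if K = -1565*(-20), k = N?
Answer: 213143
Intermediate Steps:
N = 181843 (N = 122457 + 59386 = 181843)
k = 181843
K = 31300
k + K = 181843 + 31300 = 213143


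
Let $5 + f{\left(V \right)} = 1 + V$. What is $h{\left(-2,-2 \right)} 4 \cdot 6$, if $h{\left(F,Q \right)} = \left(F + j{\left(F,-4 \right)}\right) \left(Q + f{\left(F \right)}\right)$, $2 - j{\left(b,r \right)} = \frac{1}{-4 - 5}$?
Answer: $- \frac{64}{3} \approx -21.333$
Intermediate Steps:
$f{\left(V \right)} = -4 + V$ ($f{\left(V \right)} = -5 + \left(1 + V\right) = -4 + V$)
$j{\left(b,r \right)} = \frac{19}{9}$ ($j{\left(b,r \right)} = 2 - \frac{1}{-4 - 5} = 2 - \frac{1}{-9} = 2 - - \frac{1}{9} = 2 + \frac{1}{9} = \frac{19}{9}$)
$h{\left(F,Q \right)} = \left(\frac{19}{9} + F\right) \left(-4 + F + Q\right)$ ($h{\left(F,Q \right)} = \left(F + \frac{19}{9}\right) \left(Q + \left(-4 + F\right)\right) = \left(\frac{19}{9} + F\right) \left(-4 + F + Q\right)$)
$h{\left(-2,-2 \right)} 4 \cdot 6 = \left(- \frac{76}{9} + \left(-2\right)^{2} - - \frac{34}{9} + \frac{19}{9} \left(-2\right) - -4\right) 4 \cdot 6 = \left(- \frac{76}{9} + 4 + \frac{34}{9} - \frac{38}{9} + 4\right) 4 \cdot 6 = \left(- \frac{8}{9}\right) 4 \cdot 6 = \left(- \frac{32}{9}\right) 6 = - \frac{64}{3}$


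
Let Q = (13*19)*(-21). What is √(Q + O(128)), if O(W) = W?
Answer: I*√5059 ≈ 71.127*I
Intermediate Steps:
Q = -5187 (Q = 247*(-21) = -5187)
√(Q + O(128)) = √(-5187 + 128) = √(-5059) = I*√5059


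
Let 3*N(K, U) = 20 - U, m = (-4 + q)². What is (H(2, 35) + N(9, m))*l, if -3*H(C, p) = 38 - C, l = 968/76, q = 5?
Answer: -4114/57 ≈ -72.175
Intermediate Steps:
l = 242/19 (l = 968*(1/76) = 242/19 ≈ 12.737)
m = 1 (m = (-4 + 5)² = 1² = 1)
H(C, p) = -38/3 + C/3 (H(C, p) = -(38 - C)/3 = -38/3 + C/3)
N(K, U) = 20/3 - U/3 (N(K, U) = (20 - U)/3 = 20/3 - U/3)
(H(2, 35) + N(9, m))*l = ((-38/3 + (⅓)*2) + (20/3 - ⅓*1))*(242/19) = ((-38/3 + ⅔) + (20/3 - ⅓))*(242/19) = (-12 + 19/3)*(242/19) = -17/3*242/19 = -4114/57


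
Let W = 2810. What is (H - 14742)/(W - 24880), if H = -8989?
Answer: 23731/22070 ≈ 1.0753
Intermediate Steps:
(H - 14742)/(W - 24880) = (-8989 - 14742)/(2810 - 24880) = -23731/(-22070) = -23731*(-1/22070) = 23731/22070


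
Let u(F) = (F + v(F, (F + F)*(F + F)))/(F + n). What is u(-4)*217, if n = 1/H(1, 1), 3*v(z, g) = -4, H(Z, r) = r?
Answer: 3472/9 ≈ 385.78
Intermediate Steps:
v(z, g) = -4/3 (v(z, g) = (⅓)*(-4) = -4/3)
n = 1 (n = 1/1 = 1*1 = 1)
u(F) = (-4/3 + F)/(1 + F) (u(F) = (F - 4/3)/(F + 1) = (-4/3 + F)/(1 + F))
u(-4)*217 = ((-4/3 - 4)/(1 - 4))*217 = (-16/3/(-3))*217 = -⅓*(-16/3)*217 = (16/9)*217 = 3472/9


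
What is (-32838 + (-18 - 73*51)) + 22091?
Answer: -14488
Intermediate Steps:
(-32838 + (-18 - 73*51)) + 22091 = (-32838 + (-18 - 3723)) + 22091 = (-32838 - 3741) + 22091 = -36579 + 22091 = -14488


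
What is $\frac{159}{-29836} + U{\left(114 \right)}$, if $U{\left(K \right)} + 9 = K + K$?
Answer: $\frac{6533925}{29836} \approx 218.99$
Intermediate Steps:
$U{\left(K \right)} = -9 + 2 K$ ($U{\left(K \right)} = -9 + \left(K + K\right) = -9 + 2 K$)
$\frac{159}{-29836} + U{\left(114 \right)} = \frac{159}{-29836} + \left(-9 + 2 \cdot 114\right) = 159 \left(- \frac{1}{29836}\right) + \left(-9 + 228\right) = - \frac{159}{29836} + 219 = \frac{6533925}{29836}$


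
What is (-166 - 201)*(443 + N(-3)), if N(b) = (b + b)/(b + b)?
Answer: -162948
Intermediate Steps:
N(b) = 1 (N(b) = (2*b)/((2*b)) = (2*b)*(1/(2*b)) = 1)
(-166 - 201)*(443 + N(-3)) = (-166 - 201)*(443 + 1) = -367*444 = -162948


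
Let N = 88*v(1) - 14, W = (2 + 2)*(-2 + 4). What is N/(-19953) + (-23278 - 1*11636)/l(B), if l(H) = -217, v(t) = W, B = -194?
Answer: 232163104/1443267 ≈ 160.86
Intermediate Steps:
W = 8 (W = 4*2 = 8)
v(t) = 8
N = 690 (N = 88*8 - 14 = 704 - 14 = 690)
N/(-19953) + (-23278 - 1*11636)/l(B) = 690/(-19953) + (-23278 - 1*11636)/(-217) = 690*(-1/19953) + (-23278 - 11636)*(-1/217) = -230/6651 - 34914*(-1/217) = -230/6651 + 34914/217 = 232163104/1443267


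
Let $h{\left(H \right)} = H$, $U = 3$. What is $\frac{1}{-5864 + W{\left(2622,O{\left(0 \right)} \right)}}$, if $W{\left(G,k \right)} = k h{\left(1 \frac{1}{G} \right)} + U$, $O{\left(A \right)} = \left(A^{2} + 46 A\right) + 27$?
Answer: $- \frac{874}{5122505} \approx -0.00017062$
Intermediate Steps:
$O{\left(A \right)} = 27 + A^{2} + 46 A$
$W{\left(G,k \right)} = 3 + \frac{k}{G}$ ($W{\left(G,k \right)} = k 1 \frac{1}{G} + 3 = \frac{k}{G} + 3 = 3 + \frac{k}{G}$)
$\frac{1}{-5864 + W{\left(2622,O{\left(0 \right)} \right)}} = \frac{1}{-5864 + \left(3 + \frac{27 + 0^{2} + 46 \cdot 0}{2622}\right)} = \frac{1}{-5864 + \left(3 + \left(27 + 0 + 0\right) \frac{1}{2622}\right)} = \frac{1}{-5864 + \left(3 + 27 \cdot \frac{1}{2622}\right)} = \frac{1}{-5864 + \left(3 + \frac{9}{874}\right)} = \frac{1}{-5864 + \frac{2631}{874}} = \frac{1}{- \frac{5122505}{874}} = - \frac{874}{5122505}$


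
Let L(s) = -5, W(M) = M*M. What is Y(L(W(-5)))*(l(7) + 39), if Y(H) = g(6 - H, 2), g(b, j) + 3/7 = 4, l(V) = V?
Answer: 1150/7 ≈ 164.29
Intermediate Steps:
W(M) = M**2
g(b, j) = 25/7 (g(b, j) = -3/7 + 4 = 25/7)
Y(H) = 25/7
Y(L(W(-5)))*(l(7) + 39) = 25*(7 + 39)/7 = (25/7)*46 = 1150/7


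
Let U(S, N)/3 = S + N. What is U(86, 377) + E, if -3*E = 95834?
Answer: -91667/3 ≈ -30556.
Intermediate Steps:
U(S, N) = 3*N + 3*S (U(S, N) = 3*(S + N) = 3*(N + S) = 3*N + 3*S)
E = -95834/3 (E = -⅓*95834 = -95834/3 ≈ -31945.)
U(86, 377) + E = (3*377 + 3*86) - 95834/3 = (1131 + 258) - 95834/3 = 1389 - 95834/3 = -91667/3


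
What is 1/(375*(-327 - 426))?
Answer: -1/282375 ≈ -3.5414e-6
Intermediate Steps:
1/(375*(-327 - 426)) = 1/(375*(-753)) = 1/(-282375) = -1/282375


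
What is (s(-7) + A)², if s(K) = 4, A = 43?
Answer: 2209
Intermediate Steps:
(s(-7) + A)² = (4 + 43)² = 47² = 2209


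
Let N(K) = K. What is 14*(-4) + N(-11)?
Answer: -67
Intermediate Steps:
14*(-4) + N(-11) = 14*(-4) - 11 = -56 - 11 = -67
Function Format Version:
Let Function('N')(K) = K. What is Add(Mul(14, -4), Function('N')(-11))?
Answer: -67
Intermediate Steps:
Add(Mul(14, -4), Function('N')(-11)) = Add(Mul(14, -4), -11) = Add(-56, -11) = -67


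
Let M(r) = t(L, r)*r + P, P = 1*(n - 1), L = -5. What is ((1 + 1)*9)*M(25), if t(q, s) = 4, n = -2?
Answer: 1746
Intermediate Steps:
P = -3 (P = 1*(-2 - 1) = 1*(-3) = -3)
M(r) = -3 + 4*r (M(r) = 4*r - 3 = -3 + 4*r)
((1 + 1)*9)*M(25) = ((1 + 1)*9)*(-3 + 4*25) = (2*9)*(-3 + 100) = 18*97 = 1746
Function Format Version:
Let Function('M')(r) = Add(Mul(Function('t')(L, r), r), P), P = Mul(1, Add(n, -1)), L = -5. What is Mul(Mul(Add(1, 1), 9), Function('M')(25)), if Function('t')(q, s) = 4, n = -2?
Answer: 1746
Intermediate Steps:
P = -3 (P = Mul(1, Add(-2, -1)) = Mul(1, -3) = -3)
Function('M')(r) = Add(-3, Mul(4, r)) (Function('M')(r) = Add(Mul(4, r), -3) = Add(-3, Mul(4, r)))
Mul(Mul(Add(1, 1), 9), Function('M')(25)) = Mul(Mul(Add(1, 1), 9), Add(-3, Mul(4, 25))) = Mul(Mul(2, 9), Add(-3, 100)) = Mul(18, 97) = 1746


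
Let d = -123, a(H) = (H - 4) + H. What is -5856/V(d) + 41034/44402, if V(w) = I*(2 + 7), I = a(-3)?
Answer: 21975931/333015 ≈ 65.991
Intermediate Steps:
a(H) = -4 + 2*H (a(H) = (-4 + H) + H = -4 + 2*H)
I = -10 (I = -4 + 2*(-3) = -4 - 6 = -10)
V(w) = -90 (V(w) = -10*(2 + 7) = -10*9 = -90)
-5856/V(d) + 41034/44402 = -5856/(-90) + 41034/44402 = -5856*(-1/90) + 41034*(1/44402) = 976/15 + 20517/22201 = 21975931/333015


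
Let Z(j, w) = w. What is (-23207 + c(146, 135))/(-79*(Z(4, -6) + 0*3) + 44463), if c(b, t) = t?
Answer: -23072/44937 ≈ -0.51343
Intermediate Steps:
(-23207 + c(146, 135))/(-79*(Z(4, -6) + 0*3) + 44463) = (-23207 + 135)/(-79*(-6 + 0*3) + 44463) = -23072/(-79*(-6 + 0) + 44463) = -23072/(-79*(-6) + 44463) = -23072/(474 + 44463) = -23072/44937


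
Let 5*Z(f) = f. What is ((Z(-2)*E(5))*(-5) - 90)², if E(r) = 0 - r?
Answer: 10000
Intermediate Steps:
Z(f) = f/5
E(r) = -r
((Z(-2)*E(5))*(-5) - 90)² = ((((⅕)*(-2))*(-1*5))*(-5) - 90)² = (-⅖*(-5)*(-5) - 90)² = (2*(-5) - 90)² = (-10 - 90)² = (-100)² = 10000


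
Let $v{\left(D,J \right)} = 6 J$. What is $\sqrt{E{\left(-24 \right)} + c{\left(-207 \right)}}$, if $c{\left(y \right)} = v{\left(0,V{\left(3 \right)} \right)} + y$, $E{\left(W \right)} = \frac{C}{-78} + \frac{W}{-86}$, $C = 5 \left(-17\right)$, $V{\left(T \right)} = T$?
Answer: $\frac{i \sqrt{2110722510}}{3354} \approx 13.698 i$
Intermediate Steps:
$C = -85$
$E{\left(W \right)} = \frac{85}{78} - \frac{W}{86}$ ($E{\left(W \right)} = - \frac{85}{-78} + \frac{W}{-86} = \left(-85\right) \left(- \frac{1}{78}\right) + W \left(- \frac{1}{86}\right) = \frac{85}{78} - \frac{W}{86}$)
$c{\left(y \right)} = 18 + y$ ($c{\left(y \right)} = 6 \cdot 3 + y = 18 + y$)
$\sqrt{E{\left(-24 \right)} + c{\left(-207 \right)}} = \sqrt{\left(\frac{85}{78} - - \frac{12}{43}\right) + \left(18 - 207\right)} = \sqrt{\left(\frac{85}{78} + \frac{12}{43}\right) - 189} = \sqrt{\frac{4591}{3354} - 189} = \sqrt{- \frac{629315}{3354}} = \frac{i \sqrt{2110722510}}{3354}$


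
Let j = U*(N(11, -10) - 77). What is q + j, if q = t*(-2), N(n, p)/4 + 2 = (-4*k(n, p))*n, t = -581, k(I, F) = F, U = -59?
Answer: -97663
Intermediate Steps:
N(n, p) = -8 - 16*n*p (N(n, p) = -8 + 4*((-4*p)*n) = -8 + 4*(-4*n*p) = -8 - 16*n*p)
j = -98825 (j = -59*((-8 - 16*11*(-10)) - 77) = -59*((-8 + 1760) - 77) = -59*(1752 - 77) = -59*1675 = -98825)
q = 1162 (q = -581*(-2) = 1162)
q + j = 1162 - 98825 = -97663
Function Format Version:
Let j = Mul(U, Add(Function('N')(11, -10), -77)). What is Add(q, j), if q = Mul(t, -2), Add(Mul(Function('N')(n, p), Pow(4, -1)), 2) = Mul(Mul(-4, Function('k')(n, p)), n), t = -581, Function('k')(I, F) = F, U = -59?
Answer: -97663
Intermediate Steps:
Function('N')(n, p) = Add(-8, Mul(-16, n, p)) (Function('N')(n, p) = Add(-8, Mul(4, Mul(Mul(-4, p), n))) = Add(-8, Mul(4, Mul(-4, n, p))) = Add(-8, Mul(-16, n, p)))
j = -98825 (j = Mul(-59, Add(Add(-8, Mul(-16, 11, -10)), -77)) = Mul(-59, Add(Add(-8, 1760), -77)) = Mul(-59, Add(1752, -77)) = Mul(-59, 1675) = -98825)
q = 1162 (q = Mul(-581, -2) = 1162)
Add(q, j) = Add(1162, -98825) = -97663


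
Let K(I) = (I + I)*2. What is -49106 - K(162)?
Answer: -49754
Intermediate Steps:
K(I) = 4*I (K(I) = (2*I)*2 = 4*I)
-49106 - K(162) = -49106 - 4*162 = -49106 - 1*648 = -49106 - 648 = -49754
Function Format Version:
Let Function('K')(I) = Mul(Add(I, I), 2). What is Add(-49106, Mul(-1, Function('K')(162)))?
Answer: -49754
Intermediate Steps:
Function('K')(I) = Mul(4, I) (Function('K')(I) = Mul(Mul(2, I), 2) = Mul(4, I))
Add(-49106, Mul(-1, Function('K')(162))) = Add(-49106, Mul(-1, Mul(4, 162))) = Add(-49106, Mul(-1, 648)) = Add(-49106, -648) = -49754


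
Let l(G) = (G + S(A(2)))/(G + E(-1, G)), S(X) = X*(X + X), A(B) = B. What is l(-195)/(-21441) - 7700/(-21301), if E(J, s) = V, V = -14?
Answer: 448065169/1239654297 ≈ 0.36144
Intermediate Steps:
E(J, s) = -14
S(X) = 2*X**2 (S(X) = X*(2*X) = 2*X**2)
l(G) = (8 + G)/(-14 + G) (l(G) = (G + 2*2**2)/(G - 14) = (G + 2*4)/(-14 + G) = (G + 8)/(-14 + G) = (8 + G)/(-14 + G))
l(-195)/(-21441) - 7700/(-21301) = ((8 - 195)/(-14 - 195))/(-21441) - 7700/(-21301) = (-187/(-209))*(-1/21441) - 7700*(-1/21301) = -1/209*(-187)*(-1/21441) + 1100/3043 = (17/19)*(-1/21441) + 1100/3043 = -17/407379 + 1100/3043 = 448065169/1239654297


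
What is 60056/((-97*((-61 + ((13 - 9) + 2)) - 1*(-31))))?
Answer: 7507/291 ≈ 25.797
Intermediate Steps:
60056/((-97*((-61 + ((13 - 9) + 2)) - 1*(-31)))) = 60056/((-97*((-61 + (4 + 2)) + 31))) = 60056/((-97*((-61 + 6) + 31))) = 60056/((-97*(-55 + 31))) = 60056/((-97*(-24))) = 60056/2328 = 60056*(1/2328) = 7507/291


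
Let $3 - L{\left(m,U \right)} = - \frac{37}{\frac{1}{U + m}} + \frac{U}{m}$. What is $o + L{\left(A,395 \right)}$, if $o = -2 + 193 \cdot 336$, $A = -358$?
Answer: $\frac{23706439}{358} \approx 66219.0$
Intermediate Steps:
$L{\left(m,U \right)} = 3 + 37 U + 37 m - \frac{U}{m}$ ($L{\left(m,U \right)} = 3 - \left(- \frac{37}{\frac{1}{U + m}} + \frac{U}{m}\right) = 3 - \left(- 37 \left(U + m\right) + \frac{U}{m}\right) = 3 - \left(\left(- 37 U - 37 m\right) + \frac{U}{m}\right) = 3 - \left(- 37 U - 37 m + \frac{U}{m}\right) = 3 + \left(37 U + 37 m - \frac{U}{m}\right) = 3 + 37 U + 37 m - \frac{U}{m}$)
$o = 64846$ ($o = -2 + 64848 = 64846$)
$o + L{\left(A,395 \right)} = 64846 + \left(3 + 37 \cdot 395 + 37 \left(-358\right) - \frac{395}{-358}\right) = 64846 + \left(3 + 14615 - 13246 - 395 \left(- \frac{1}{358}\right)\right) = 64846 + \left(3 + 14615 - 13246 + \frac{395}{358}\right) = 64846 + \frac{491571}{358} = \frac{23706439}{358}$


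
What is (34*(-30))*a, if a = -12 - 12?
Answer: 24480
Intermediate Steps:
a = -24
(34*(-30))*a = (34*(-30))*(-24) = -1020*(-24) = 24480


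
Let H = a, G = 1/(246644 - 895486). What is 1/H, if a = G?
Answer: -648842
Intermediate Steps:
G = -1/648842 (G = 1/(-648842) = -1/648842 ≈ -1.5412e-6)
a = -1/648842 ≈ -1.5412e-6
H = -1/648842 ≈ -1.5412e-6
1/H = 1/(-1/648842) = -648842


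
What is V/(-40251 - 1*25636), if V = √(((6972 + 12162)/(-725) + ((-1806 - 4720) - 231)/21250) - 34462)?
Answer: -I*√20956116010058/1624114550 ≈ -0.0028186*I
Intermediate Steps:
V = I*√20956116010058/24650 (V = √((19134*(-1/725) + (-6526 - 231)*(1/21250)) - 34462) = √((-19134/725 - 6757*1/21250) - 34462) = √((-19134/725 - 6757/21250) - 34462) = √(-16459853/616250 - 34462) = √(-21253667353/616250) = I*√20956116010058/24650 ≈ 185.71*I)
V/(-40251 - 1*25636) = (I*√20956116010058/24650)/(-40251 - 1*25636) = (I*√20956116010058/24650)/(-40251 - 25636) = (I*√20956116010058/24650)/(-65887) = (I*√20956116010058/24650)*(-1/65887) = -I*√20956116010058/1624114550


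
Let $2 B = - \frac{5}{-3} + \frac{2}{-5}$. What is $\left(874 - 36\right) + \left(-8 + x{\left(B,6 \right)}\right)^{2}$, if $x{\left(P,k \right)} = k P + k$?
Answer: $\frac{21031}{25} \approx 841.24$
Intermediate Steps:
$B = \frac{19}{30}$ ($B = \frac{- \frac{5}{-3} + \frac{2}{-5}}{2} = \frac{\left(-5\right) \left(- \frac{1}{3}\right) + 2 \left(- \frac{1}{5}\right)}{2} = \frac{\frac{5}{3} - \frac{2}{5}}{2} = \frac{1}{2} \cdot \frac{19}{15} = \frac{19}{30} \approx 0.63333$)
$x{\left(P,k \right)} = k + P k$ ($x{\left(P,k \right)} = P k + k = k + P k$)
$\left(874 - 36\right) + \left(-8 + x{\left(B,6 \right)}\right)^{2} = \left(874 - 36\right) + \left(-8 + 6 \left(1 + \frac{19}{30}\right)\right)^{2} = 838 + \left(-8 + 6 \cdot \frac{49}{30}\right)^{2} = 838 + \left(-8 + \frac{49}{5}\right)^{2} = 838 + \left(\frac{9}{5}\right)^{2} = 838 + \frac{81}{25} = \frac{21031}{25}$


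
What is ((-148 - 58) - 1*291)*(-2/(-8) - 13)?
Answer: 25347/4 ≈ 6336.8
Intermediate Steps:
((-148 - 58) - 1*291)*(-2/(-8) - 13) = (-206 - 291)*(-2*(-⅛) - 13) = -497*(¼ - 13) = -497*(-51/4) = 25347/4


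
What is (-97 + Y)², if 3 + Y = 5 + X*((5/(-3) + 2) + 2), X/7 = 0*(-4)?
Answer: 9025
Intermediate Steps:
X = 0 (X = 7*(0*(-4)) = 7*0 = 0)
Y = 2 (Y = -3 + (5 + 0*((5/(-3) + 2) + 2)) = -3 + (5 + 0*((5*(-⅓) + 2) + 2)) = -3 + (5 + 0*((-5/3 + 2) + 2)) = -3 + (5 + 0*(⅓ + 2)) = -3 + (5 + 0*(7/3)) = -3 + (5 + 0) = -3 + 5 = 2)
(-97 + Y)² = (-97 + 2)² = (-95)² = 9025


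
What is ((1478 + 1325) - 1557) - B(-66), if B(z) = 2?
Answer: 1244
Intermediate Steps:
((1478 + 1325) - 1557) - B(-66) = ((1478 + 1325) - 1557) - 1*2 = (2803 - 1557) - 2 = 1246 - 2 = 1244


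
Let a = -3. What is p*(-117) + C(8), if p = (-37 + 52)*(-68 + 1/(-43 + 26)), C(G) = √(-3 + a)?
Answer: 2030535/17 + I*√6 ≈ 1.1944e+5 + 2.4495*I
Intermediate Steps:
C(G) = I*√6 (C(G) = √(-3 - 3) = √(-6) = I*√6)
p = -17355/17 (p = 15*(-68 + 1/(-17)) = 15*(-68 - 1/17) = 15*(-1157/17) = -17355/17 ≈ -1020.9)
p*(-117) + C(8) = -17355/17*(-117) + I*√6 = 2030535/17 + I*√6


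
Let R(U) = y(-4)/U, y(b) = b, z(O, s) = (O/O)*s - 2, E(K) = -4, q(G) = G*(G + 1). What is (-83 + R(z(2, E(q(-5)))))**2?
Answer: 61009/9 ≈ 6778.8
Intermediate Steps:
q(G) = G*(1 + G)
z(O, s) = -2 + s (z(O, s) = 1*s - 2 = s - 2 = -2 + s)
R(U) = -4/U
(-83 + R(z(2, E(q(-5)))))**2 = (-83 - 4/(-2 - 4))**2 = (-83 - 4/(-6))**2 = (-83 - 4*(-1/6))**2 = (-83 + 2/3)**2 = (-247/3)**2 = 61009/9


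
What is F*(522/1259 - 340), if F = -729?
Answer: 311675202/1259 ≈ 2.4756e+5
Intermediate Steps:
F*(522/1259 - 340) = -729*(522/1259 - 340) = -729*(-427538/1259) = 311675202/1259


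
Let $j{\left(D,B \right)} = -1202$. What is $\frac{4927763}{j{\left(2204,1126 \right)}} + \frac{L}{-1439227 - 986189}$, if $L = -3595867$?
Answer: $- \frac{5973776496137}{1457675016} \approx -4098.2$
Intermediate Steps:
$\frac{4927763}{j{\left(2204,1126 \right)}} + \frac{L}{-1439227 - 986189} = \frac{4927763}{-1202} - \frac{3595867}{-1439227 - 986189} = 4927763 \left(- \frac{1}{1202}\right) - \frac{3595867}{-2425416} = - \frac{4927763}{1202} - - \frac{3595867}{2425416} = - \frac{4927763}{1202} + \frac{3595867}{2425416} = - \frac{5973776496137}{1457675016}$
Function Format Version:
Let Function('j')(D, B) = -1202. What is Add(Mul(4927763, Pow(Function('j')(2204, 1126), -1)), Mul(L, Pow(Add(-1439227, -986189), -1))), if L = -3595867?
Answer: Rational(-5973776496137, 1457675016) ≈ -4098.2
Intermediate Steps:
Add(Mul(4927763, Pow(Function('j')(2204, 1126), -1)), Mul(L, Pow(Add(-1439227, -986189), -1))) = Add(Mul(4927763, Pow(-1202, -1)), Mul(-3595867, Pow(Add(-1439227, -986189), -1))) = Add(Mul(4927763, Rational(-1, 1202)), Mul(-3595867, Pow(-2425416, -1))) = Add(Rational(-4927763, 1202), Mul(-3595867, Rational(-1, 2425416))) = Add(Rational(-4927763, 1202), Rational(3595867, 2425416)) = Rational(-5973776496137, 1457675016)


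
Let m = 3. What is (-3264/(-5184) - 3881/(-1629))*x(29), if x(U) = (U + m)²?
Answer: 15073280/4887 ≈ 3084.4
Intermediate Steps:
x(U) = (3 + U)² (x(U) = (U + 3)² = (3 + U)²)
(-3264/(-5184) - 3881/(-1629))*x(29) = (-3264/(-5184) - 3881/(-1629))*(3 + 29)² = (-3264*(-1/5184) - 3881*(-1/1629))*32² = (17/27 + 3881/1629)*1024 = (14720/4887)*1024 = 15073280/4887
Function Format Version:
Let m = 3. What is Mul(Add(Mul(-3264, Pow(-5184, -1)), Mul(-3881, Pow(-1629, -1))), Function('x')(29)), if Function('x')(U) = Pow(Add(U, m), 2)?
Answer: Rational(15073280, 4887) ≈ 3084.4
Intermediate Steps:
Function('x')(U) = Pow(Add(3, U), 2) (Function('x')(U) = Pow(Add(U, 3), 2) = Pow(Add(3, U), 2))
Mul(Add(Mul(-3264, Pow(-5184, -1)), Mul(-3881, Pow(-1629, -1))), Function('x')(29)) = Mul(Add(Mul(-3264, Pow(-5184, -1)), Mul(-3881, Pow(-1629, -1))), Pow(Add(3, 29), 2)) = Mul(Add(Mul(-3264, Rational(-1, 5184)), Mul(-3881, Rational(-1, 1629))), Pow(32, 2)) = Mul(Add(Rational(17, 27), Rational(3881, 1629)), 1024) = Mul(Rational(14720, 4887), 1024) = Rational(15073280, 4887)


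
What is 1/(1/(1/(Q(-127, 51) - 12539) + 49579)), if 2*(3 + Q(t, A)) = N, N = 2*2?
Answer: 621720659/12540 ≈ 49579.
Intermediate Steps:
N = 4
Q(t, A) = -1 (Q(t, A) = -3 + (½)*4 = -3 + 2 = -1)
1/(1/(1/(Q(-127, 51) - 12539) + 49579)) = 1/(1/(1/(-1 - 12539) + 49579)) = 1/(1/(1/(-12540) + 49579)) = 1/(1/(-1/12540 + 49579)) = 1/(1/(621720659/12540)) = 1/(12540/621720659) = 621720659/12540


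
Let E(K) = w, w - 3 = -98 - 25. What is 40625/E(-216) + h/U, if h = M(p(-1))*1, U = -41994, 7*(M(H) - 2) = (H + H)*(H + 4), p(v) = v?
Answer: -398068157/1175832 ≈ -338.54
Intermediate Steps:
w = -120 (w = 3 + (-98 - 25) = 3 - 123 = -120)
E(K) = -120
M(H) = 2 + 2*H*(4 + H)/7 (M(H) = 2 + ((H + H)*(H + 4))/7 = 2 + ((2*H)*(4 + H))/7 = 2 + (2*H*(4 + H))/7 = 2 + 2*H*(4 + H)/7)
h = 8/7 (h = (2 + (2/7)*(-1)² + (8/7)*(-1))*1 = (2 + (2/7)*1 - 8/7)*1 = (2 + 2/7 - 8/7)*1 = (8/7)*1 = 8/7 ≈ 1.1429)
40625/E(-216) + h/U = 40625/(-120) + (8/7)/(-41994) = 40625*(-1/120) + (8/7)*(-1/41994) = -8125/24 - 4/146979 = -398068157/1175832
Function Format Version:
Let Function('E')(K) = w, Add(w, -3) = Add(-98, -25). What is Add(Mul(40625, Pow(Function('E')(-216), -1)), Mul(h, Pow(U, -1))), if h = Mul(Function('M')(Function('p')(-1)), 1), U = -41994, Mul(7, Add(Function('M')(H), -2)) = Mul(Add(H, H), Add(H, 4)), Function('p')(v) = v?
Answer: Rational(-398068157, 1175832) ≈ -338.54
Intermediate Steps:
w = -120 (w = Add(3, Add(-98, -25)) = Add(3, -123) = -120)
Function('E')(K) = -120
Function('M')(H) = Add(2, Mul(Rational(2, 7), H, Add(4, H))) (Function('M')(H) = Add(2, Mul(Rational(1, 7), Mul(Add(H, H), Add(H, 4)))) = Add(2, Mul(Rational(1, 7), Mul(Mul(2, H), Add(4, H)))) = Add(2, Mul(Rational(1, 7), Mul(2, H, Add(4, H)))) = Add(2, Mul(Rational(2, 7), H, Add(4, H))))
h = Rational(8, 7) (h = Mul(Add(2, Mul(Rational(2, 7), Pow(-1, 2)), Mul(Rational(8, 7), -1)), 1) = Mul(Add(2, Mul(Rational(2, 7), 1), Rational(-8, 7)), 1) = Mul(Add(2, Rational(2, 7), Rational(-8, 7)), 1) = Mul(Rational(8, 7), 1) = Rational(8, 7) ≈ 1.1429)
Add(Mul(40625, Pow(Function('E')(-216), -1)), Mul(h, Pow(U, -1))) = Add(Mul(40625, Pow(-120, -1)), Mul(Rational(8, 7), Pow(-41994, -1))) = Add(Mul(40625, Rational(-1, 120)), Mul(Rational(8, 7), Rational(-1, 41994))) = Add(Rational(-8125, 24), Rational(-4, 146979)) = Rational(-398068157, 1175832)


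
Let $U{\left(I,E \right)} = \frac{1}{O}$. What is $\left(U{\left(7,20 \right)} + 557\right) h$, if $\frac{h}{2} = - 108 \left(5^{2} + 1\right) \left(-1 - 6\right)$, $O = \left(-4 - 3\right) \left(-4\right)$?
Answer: $21898188$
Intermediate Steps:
$O = 28$ ($O = \left(-7\right) \left(-4\right) = 28$)
$h = 39312$ ($h = 2 \left(- 108 \left(5^{2} + 1\right) \left(-1 - 6\right)\right) = 2 \left(- 108 \left(25 + 1\right) \left(-7\right)\right) = 2 \left(- 108 \cdot 26 \left(-7\right)\right) = 2 \left(\left(-108\right) \left(-182\right)\right) = 2 \cdot 19656 = 39312$)
$U{\left(I,E \right)} = \frac{1}{28}$
$\left(U{\left(7,20 \right)} + 557\right) h = \left(\frac{1}{28} + 557\right) 39312 = \frac{15597}{28} \cdot 39312 = 21898188$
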